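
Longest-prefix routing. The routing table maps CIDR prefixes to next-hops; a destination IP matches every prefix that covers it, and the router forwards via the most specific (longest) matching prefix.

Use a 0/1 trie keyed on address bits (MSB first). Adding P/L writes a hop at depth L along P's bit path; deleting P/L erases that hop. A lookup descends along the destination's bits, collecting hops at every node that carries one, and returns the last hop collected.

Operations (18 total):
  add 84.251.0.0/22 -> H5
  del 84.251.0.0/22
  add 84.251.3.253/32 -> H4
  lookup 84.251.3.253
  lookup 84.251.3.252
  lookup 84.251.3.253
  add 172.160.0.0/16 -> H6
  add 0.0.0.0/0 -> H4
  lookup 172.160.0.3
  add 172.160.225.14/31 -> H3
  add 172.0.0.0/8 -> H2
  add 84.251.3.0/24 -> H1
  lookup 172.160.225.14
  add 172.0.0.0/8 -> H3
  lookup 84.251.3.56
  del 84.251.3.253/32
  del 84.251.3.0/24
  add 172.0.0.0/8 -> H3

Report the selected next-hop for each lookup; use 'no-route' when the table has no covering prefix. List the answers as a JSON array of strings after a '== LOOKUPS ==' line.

Process each operation:
  add 84.251.0.0/22 -> H5 at depth 22
  del 84.251.0.0/22 (clear depth 22)
  add 84.251.3.253/32 -> H4 at depth 32
  Q 84.251.3.253: descend 01010100111110110000001111111101 ; hops seen [H4] ; pick H4
  Q 84.251.3.252: descend 0101010011111011000000111111110 ; hops seen [∅] ; pick no-route
  Q 84.251.3.253: descend 01010100111110110000001111111101 ; hops seen [H4] ; pick H4
  add 172.160.0.0/16 -> H6 at depth 16
  add 0.0.0.0/0 -> H4 at depth 0
  Q 172.160.0.3: descend 1010110010100000 ; hops seen [H4,H6] ; pick H6
  add 172.160.225.14/31 -> H3 at depth 31
  add 172.0.0.0/8 -> H2 at depth 8
  add 84.251.3.0/24 -> H1 at depth 24
  Q 172.160.225.14: descend 1010110010100000111000010000111 ; hops seen [H4,H2,H6,H3] ; pick H3
  add 172.0.0.0/8 -> H3 at depth 8
  Q 84.251.3.56: descend 010101001111101100000011 ; hops seen [H4,H1] ; pick H1
  del 84.251.3.253/32 (clear depth 32)
  del 84.251.3.0/24 (clear depth 24)
  add 172.0.0.0/8 -> H3 at depth 8

== LOOKUPS ==
["H4","no-route","H4","H6","H3","H1"]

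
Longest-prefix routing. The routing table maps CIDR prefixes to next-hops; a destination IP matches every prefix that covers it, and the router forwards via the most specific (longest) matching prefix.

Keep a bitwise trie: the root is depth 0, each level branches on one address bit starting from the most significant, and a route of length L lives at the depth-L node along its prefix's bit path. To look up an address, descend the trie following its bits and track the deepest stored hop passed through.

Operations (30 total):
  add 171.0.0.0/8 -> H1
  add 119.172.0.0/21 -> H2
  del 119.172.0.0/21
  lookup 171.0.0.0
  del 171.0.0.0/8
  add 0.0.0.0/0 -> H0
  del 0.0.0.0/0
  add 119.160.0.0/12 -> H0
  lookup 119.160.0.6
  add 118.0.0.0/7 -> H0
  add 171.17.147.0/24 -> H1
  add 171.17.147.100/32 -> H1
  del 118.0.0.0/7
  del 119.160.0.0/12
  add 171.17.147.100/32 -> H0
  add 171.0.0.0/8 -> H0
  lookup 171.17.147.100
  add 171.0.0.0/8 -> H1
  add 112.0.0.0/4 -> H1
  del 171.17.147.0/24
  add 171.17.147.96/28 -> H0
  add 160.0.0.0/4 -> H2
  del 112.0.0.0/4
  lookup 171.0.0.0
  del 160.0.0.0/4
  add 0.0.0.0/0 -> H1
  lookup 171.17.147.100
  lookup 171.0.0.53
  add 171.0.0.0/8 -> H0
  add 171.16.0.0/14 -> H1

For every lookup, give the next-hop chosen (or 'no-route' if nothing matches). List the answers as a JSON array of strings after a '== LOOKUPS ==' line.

Trace:
  add 171.0.0.0/8 -> H1 at depth 8
  add 119.172.0.0/21 -> H2 at depth 21
  del 119.172.0.0/21 (clear depth 21)
  lookup 171.0.0.0: bits 10101011 walk d0:-→d1:-→d2:-→d3:-→d4:-→d5:-→d6:-→d7:-→d8:H1 -> H1
  del 171.0.0.0/8 (clear depth 8)
  add 0.0.0.0/0 -> H0 at depth 0
  del 0.0.0.0/0 (clear depth 0)
  add 119.160.0.0/12 -> H0 at depth 12
  lookup 119.160.0.6: bits 011101111010 walk d0:-→d1:-→d2:-→d3:-→d4:-→d5:-→d6:-→d7:-→d8:-→d9:-→d10:-→d11:-→d12:H0 -> H0
  add 118.0.0.0/7 -> H0 at depth 7
  add 171.17.147.0/24 -> H1 at depth 24
  add 171.17.147.100/32 -> H1 at depth 32
  del 118.0.0.0/7 (clear depth 7)
  del 119.160.0.0/12 (clear depth 12)
  add 171.17.147.100/32 -> H0 at depth 32
  add 171.0.0.0/8 -> H0 at depth 8
  lookup 171.17.147.100: bits 10101011000100011001001101100100 walk d0:-→d1:-→d2:-→d3:-→d4:-→d5:-→d6:-→d7:-→d8:H0→d9:-→d10:-→d11:-→d12:-→d13:-→d14:-→d15:-→d16:-→d17:-→d18:-→d19:-→d20:-→d21:-→d22:-→d23:-→d24:H1→d25:-→d26:-→d27:-→d28:-→d29:-→d30:-→d31:-→d32:H0 -> H0
  add 171.0.0.0/8 -> H1 at depth 8
  add 112.0.0.0/4 -> H1 at depth 4
  del 171.17.147.0/24 (clear depth 24)
  add 171.17.147.96/28 -> H0 at depth 28
  add 160.0.0.0/4 -> H2 at depth 4
  del 112.0.0.0/4 (clear depth 4)
  lookup 171.0.0.0: bits 10101011000 walk d0:-→d1:-→d2:-→d3:-→d4:H2→d5:-→d6:-→d7:-→d8:H1→d9:-→d10:-→d11:- -> H1
  del 160.0.0.0/4 (clear depth 4)
  add 0.0.0.0/0 -> H1 at depth 0
  lookup 171.17.147.100: bits 10101011000100011001001101100100 walk d0:H1→d1:-→d2:-→d3:-→d4:-→d5:-→d6:-→d7:-→d8:H1→d9:-→d10:-→d11:-→d12:-→d13:-→d14:-→d15:-→d16:-→d17:-→d18:-→d19:-→d20:-→d21:-→d22:-→d23:-→d24:-→d25:-→d26:-→d27:-→d28:H0→d29:-→d30:-→d31:-→d32:H0 -> H0
  lookup 171.0.0.53: bits 10101011000 walk d0:H1→d1:-→d2:-→d3:-→d4:-→d5:-→d6:-→d7:-→d8:H1→d9:-→d10:-→d11:- -> H1
  add 171.0.0.0/8 -> H0 at depth 8
  add 171.16.0.0/14 -> H1 at depth 14

== LOOKUPS ==
["H1","H0","H0","H1","H0","H1"]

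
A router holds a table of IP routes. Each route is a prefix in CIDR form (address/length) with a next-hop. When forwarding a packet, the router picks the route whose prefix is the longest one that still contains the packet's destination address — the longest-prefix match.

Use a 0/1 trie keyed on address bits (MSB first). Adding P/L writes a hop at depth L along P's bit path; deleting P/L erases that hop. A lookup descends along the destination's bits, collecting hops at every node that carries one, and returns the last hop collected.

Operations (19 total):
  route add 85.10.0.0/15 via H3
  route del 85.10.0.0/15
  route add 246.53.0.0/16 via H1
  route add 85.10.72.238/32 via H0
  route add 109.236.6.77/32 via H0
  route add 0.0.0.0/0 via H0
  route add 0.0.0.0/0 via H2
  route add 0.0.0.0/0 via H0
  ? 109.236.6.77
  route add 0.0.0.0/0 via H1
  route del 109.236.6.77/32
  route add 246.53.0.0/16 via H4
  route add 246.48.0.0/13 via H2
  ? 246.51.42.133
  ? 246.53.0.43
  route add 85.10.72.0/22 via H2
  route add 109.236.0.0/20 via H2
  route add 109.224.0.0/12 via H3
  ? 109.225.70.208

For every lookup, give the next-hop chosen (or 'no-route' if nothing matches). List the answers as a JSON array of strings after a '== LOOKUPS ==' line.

Trace:
  add 85.10.0.0/15 -> H3 at depth 15
  - 85.10.0.0/15 clear@15
  add 246.53.0.0/16 -> H1 at depth 16
  add 85.10.72.238/32 -> H0 at depth 32
  add 109.236.6.77/32 -> H0 at depth 32
  add 0.0.0.0/0 -> H0 at depth 0
  add 0.0.0.0/0 -> H2 at depth 0
  add 0.0.0.0/0 -> H0 at depth 0
  ? 109.236.6.77  path d0:H0→d1:-→d2:-→d3:-→d4:-→d5:-→d6:-→d7:-→d8:-→d9:-→d10:-→d11:-→d12:-→d13:-→d14:-→d15:-→d16:-→d17:-→d18:-→d19:-→d20:-→d21:-→d22:-→d23:-→d24:-→d25:-→d26:-→d27:-→d28:-→d29:-→d30:-→d31:-→d32:H0  best=H0
  add 0.0.0.0/0 -> H1 at depth 0
  - 109.236.6.77/32 clear@32
  add 246.53.0.0/16 -> H4 at depth 16
  add 246.48.0.0/13 -> H2 at depth 13
  ? 246.51.42.133  path d0:H1→d1:-→d2:-→d3:-→d4:-→d5:-→d6:-→d7:-→d8:-→d9:-→d10:-→d11:-→d12:-→d13:H2  best=H2
  ? 246.53.0.43  path d0:H1→d1:-→d2:-→d3:-→d4:-→d5:-→d6:-→d7:-→d8:-→d9:-→d10:-→d11:-→d12:-→d13:H2→d14:-→d15:-→d16:H4  best=H4
  add 85.10.72.0/22 -> H2 at depth 22
  add 109.236.0.0/20 -> H2 at depth 20
  add 109.224.0.0/12 -> H3 at depth 12
  ? 109.225.70.208  path d0:H1→d1:-→d2:-→d3:-→d4:-→d5:-→d6:-→d7:-→d8:-→d9:-→d10:-→d11:-→d12:H3  best=H3

== LOOKUPS ==
["H0","H2","H4","H3"]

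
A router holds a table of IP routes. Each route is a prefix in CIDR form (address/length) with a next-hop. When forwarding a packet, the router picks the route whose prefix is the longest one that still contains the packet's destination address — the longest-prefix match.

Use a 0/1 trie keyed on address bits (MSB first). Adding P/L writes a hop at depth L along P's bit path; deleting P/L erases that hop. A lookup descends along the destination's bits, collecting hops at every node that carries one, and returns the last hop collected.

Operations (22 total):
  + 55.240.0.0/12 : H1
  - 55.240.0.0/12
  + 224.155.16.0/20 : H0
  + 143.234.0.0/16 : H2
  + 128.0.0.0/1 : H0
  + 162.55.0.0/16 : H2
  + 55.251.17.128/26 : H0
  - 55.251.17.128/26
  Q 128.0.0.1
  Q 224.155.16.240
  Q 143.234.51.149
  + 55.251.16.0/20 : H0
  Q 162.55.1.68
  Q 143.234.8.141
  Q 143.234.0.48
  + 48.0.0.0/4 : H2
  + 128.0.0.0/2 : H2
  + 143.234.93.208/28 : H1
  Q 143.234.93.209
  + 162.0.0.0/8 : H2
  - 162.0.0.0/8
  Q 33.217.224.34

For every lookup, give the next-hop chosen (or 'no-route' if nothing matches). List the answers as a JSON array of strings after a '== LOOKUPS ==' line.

Trace:
  + 55.240.0.0/12 (H1) depth=12
  del 55.240.0.0/12 (clear depth 12)
  + 224.155.16.0/20 (H0) depth=20
  + 143.234.0.0/16 (H2) depth=16
  + 128.0.0.0/1 (H0) depth=1
  + 162.55.0.0/16 (H2) depth=16
  + 55.251.17.128/26 (H0) depth=26
  del 55.251.17.128/26 (clear depth 26)
  lookup 128.0.0.1: bits 1000 walk d0:-→d1:H0→d2:-→d3:-→d4:- -> H0
  lookup 224.155.16.240: bits 11100000100110110001 walk d0:-→d1:H0→d2:-→d3:-→d4:-→d5:-→d6:-→d7:-→d8:-→d9:-→d10:-→d11:-→d12:-→d13:-→d14:-→d15:-→d16:-→d17:-→d18:-→d19:-→d20:H0 -> H0
  lookup 143.234.51.149: bits 1000111111101010 walk d0:-→d1:H0→d2:-→d3:-→d4:-→d5:-→d6:-→d7:-→d8:-→d9:-→d10:-→d11:-→d12:-→d13:-→d14:-→d15:-→d16:H2 -> H2
  + 55.251.16.0/20 (H0) depth=20
  lookup 162.55.1.68: bits 1010001000110111 walk d0:-→d1:H0→d2:-→d3:-→d4:-→d5:-→d6:-→d7:-→d8:-→d9:-→d10:-→d11:-→d12:-→d13:-→d14:-→d15:-→d16:H2 -> H2
  lookup 143.234.8.141: bits 1000111111101010 walk d0:-→d1:H0→d2:-→d3:-→d4:-→d5:-→d6:-→d7:-→d8:-→d9:-→d10:-→d11:-→d12:-→d13:-→d14:-→d15:-→d16:H2 -> H2
  lookup 143.234.0.48: bits 1000111111101010 walk d0:-→d1:H0→d2:-→d3:-→d4:-→d5:-→d6:-→d7:-→d8:-→d9:-→d10:-→d11:-→d12:-→d13:-→d14:-→d15:-→d16:H2 -> H2
  + 48.0.0.0/4 (H2) depth=4
  + 128.0.0.0/2 (H2) depth=2
  + 143.234.93.208/28 (H1) depth=28
  lookup 143.234.93.209: bits 1000111111101010010111011101 walk d0:-→d1:H0→d2:H2→d3:-→d4:-→d5:-→d6:-→d7:-→d8:-→d9:-→d10:-→d11:-→d12:-→d13:-→d14:-→d15:-→d16:H2→d17:-→d18:-→d19:-→d20:-→d21:-→d22:-→d23:-→d24:-→d25:-→d26:-→d27:-→d28:H1 -> H1
  + 162.0.0.0/8 (H2) depth=8
  del 162.0.0.0/8 (clear depth 8)
  lookup 33.217.224.34: bits 001 walk d0:-→d1:-→d2:-→d3:- -> no-route

== LOOKUPS ==
["H0","H0","H2","H2","H2","H2","H1","no-route"]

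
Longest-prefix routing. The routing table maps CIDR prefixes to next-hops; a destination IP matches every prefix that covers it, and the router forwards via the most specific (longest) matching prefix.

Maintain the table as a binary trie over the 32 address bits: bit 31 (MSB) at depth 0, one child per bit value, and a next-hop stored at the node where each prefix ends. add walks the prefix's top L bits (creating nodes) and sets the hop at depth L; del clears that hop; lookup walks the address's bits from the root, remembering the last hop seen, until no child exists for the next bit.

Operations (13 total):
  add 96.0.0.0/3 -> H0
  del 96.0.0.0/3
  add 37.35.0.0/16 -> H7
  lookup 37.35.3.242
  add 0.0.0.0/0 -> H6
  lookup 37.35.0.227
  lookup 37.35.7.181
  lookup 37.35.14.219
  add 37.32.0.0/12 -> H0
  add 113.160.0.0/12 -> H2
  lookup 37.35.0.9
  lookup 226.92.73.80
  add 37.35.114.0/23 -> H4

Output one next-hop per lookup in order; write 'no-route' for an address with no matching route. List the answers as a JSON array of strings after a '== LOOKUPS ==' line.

Process each operation:
  + 96.0.0.0/3 (H0) depth=3
  del 96.0.0.0/3 (clear depth 3)
  + 37.35.0.0/16 (H7) depth=16
  lookup 37.35.3.242: bits 0010010100100011 walk d0:-→d1:-→d2:-→d3:-→d4:-→d5:-→d6:-→d7:-→d8:-→d9:-→d10:-→d11:-→d12:-→d13:-→d14:-→d15:-→d16:H7 -> H7
  + 0.0.0.0/0 (H6) depth=0
  lookup 37.35.0.227: bits 0010010100100011 walk d0:H6→d1:-→d2:-→d3:-→d4:-→d5:-→d6:-→d7:-→d8:-→d9:-→d10:-→d11:-→d12:-→d13:-→d14:-→d15:-→d16:H7 -> H7
  lookup 37.35.7.181: bits 0010010100100011 walk d0:H6→d1:-→d2:-→d3:-→d4:-→d5:-→d6:-→d7:-→d8:-→d9:-→d10:-→d11:-→d12:-→d13:-→d14:-→d15:-→d16:H7 -> H7
  lookup 37.35.14.219: bits 0010010100100011 walk d0:H6→d1:-→d2:-→d3:-→d4:-→d5:-→d6:-→d7:-→d8:-→d9:-→d10:-→d11:-→d12:-→d13:-→d14:-→d15:-→d16:H7 -> H7
  + 37.32.0.0/12 (H0) depth=12
  + 113.160.0.0/12 (H2) depth=12
  lookup 37.35.0.9: bits 0010010100100011 walk d0:H6→d1:-→d2:-→d3:-→d4:-→d5:-→d6:-→d7:-→d8:-→d9:-→d10:-→d11:-→d12:H0→d13:-→d14:-→d15:-→d16:H7 -> H7
  lookup 226.92.73.80: bits ε walk d0:H6 -> H6
  + 37.35.114.0/23 (H4) depth=23

== LOOKUPS ==
["H7","H7","H7","H7","H7","H6"]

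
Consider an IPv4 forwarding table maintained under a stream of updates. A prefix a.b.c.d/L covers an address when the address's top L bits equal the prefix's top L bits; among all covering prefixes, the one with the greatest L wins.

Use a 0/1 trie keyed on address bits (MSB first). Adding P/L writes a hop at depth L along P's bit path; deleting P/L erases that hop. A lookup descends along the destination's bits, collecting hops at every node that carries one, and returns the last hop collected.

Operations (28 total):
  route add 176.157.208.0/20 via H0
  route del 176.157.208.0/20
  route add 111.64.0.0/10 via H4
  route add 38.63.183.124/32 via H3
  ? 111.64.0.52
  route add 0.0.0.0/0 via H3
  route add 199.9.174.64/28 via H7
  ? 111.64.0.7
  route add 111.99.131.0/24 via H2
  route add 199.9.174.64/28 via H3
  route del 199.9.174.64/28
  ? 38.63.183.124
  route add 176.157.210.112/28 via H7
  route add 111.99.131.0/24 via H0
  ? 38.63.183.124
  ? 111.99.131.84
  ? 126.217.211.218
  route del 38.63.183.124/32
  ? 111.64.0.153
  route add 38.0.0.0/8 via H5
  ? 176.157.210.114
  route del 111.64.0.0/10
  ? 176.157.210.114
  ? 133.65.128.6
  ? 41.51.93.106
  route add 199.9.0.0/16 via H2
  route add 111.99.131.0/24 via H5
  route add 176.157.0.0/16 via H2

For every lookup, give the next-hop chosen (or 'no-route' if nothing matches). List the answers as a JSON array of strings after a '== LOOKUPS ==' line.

Process each operation:
  + 176.157.208.0/20 (H0) depth=20
  del 176.157.208.0/20 (clear depth 20)
  + 111.64.0.0/10 (H4) depth=10
  + 38.63.183.124/32 (H3) depth=32
  Q 111.64.0.52: descend 0110111101 ; hops seen [H4] ; pick H4
  + 0.0.0.0/0 (H3) depth=0
  + 199.9.174.64/28 (H7) depth=28
  Q 111.64.0.7: descend 0110111101 ; hops seen [H3,H4] ; pick H4
  + 111.99.131.0/24 (H2) depth=24
  + 199.9.174.64/28 (H3) depth=28
  del 199.9.174.64/28 (clear depth 28)
  Q 38.63.183.124: descend 00100110001111111011011101111100 ; hops seen [H3,H3] ; pick H3
  + 176.157.210.112/28 (H7) depth=28
  + 111.99.131.0/24 (H0) depth=24
  Q 38.63.183.124: descend 00100110001111111011011101111100 ; hops seen [H3,H3] ; pick H3
  Q 111.99.131.84: descend 011011110110001110000011 ; hops seen [H3,H4,H0] ; pick H0
  Q 126.217.211.218: descend 011 ; hops seen [H3] ; pick H3
  del 38.63.183.124/32 (clear depth 32)
  Q 111.64.0.153: descend 0110111101 ; hops seen [H3,H4] ; pick H4
  + 38.0.0.0/8 (H5) depth=8
  Q 176.157.210.114: descend 1011000010011101110100100111 ; hops seen [H3,H7] ; pick H7
  del 111.64.0.0/10 (clear depth 10)
  Q 176.157.210.114: descend 1011000010011101110100100111 ; hops seen [H3,H7] ; pick H7
  Q 133.65.128.6: descend 10 ; hops seen [H3] ; pick H3
  Q 41.51.93.106: descend 0010 ; hops seen [H3] ; pick H3
  + 199.9.0.0/16 (H2) depth=16
  + 111.99.131.0/24 (H5) depth=24
  + 176.157.0.0/16 (H2) depth=16

== LOOKUPS ==
["H4","H4","H3","H3","H0","H3","H4","H7","H7","H3","H3"]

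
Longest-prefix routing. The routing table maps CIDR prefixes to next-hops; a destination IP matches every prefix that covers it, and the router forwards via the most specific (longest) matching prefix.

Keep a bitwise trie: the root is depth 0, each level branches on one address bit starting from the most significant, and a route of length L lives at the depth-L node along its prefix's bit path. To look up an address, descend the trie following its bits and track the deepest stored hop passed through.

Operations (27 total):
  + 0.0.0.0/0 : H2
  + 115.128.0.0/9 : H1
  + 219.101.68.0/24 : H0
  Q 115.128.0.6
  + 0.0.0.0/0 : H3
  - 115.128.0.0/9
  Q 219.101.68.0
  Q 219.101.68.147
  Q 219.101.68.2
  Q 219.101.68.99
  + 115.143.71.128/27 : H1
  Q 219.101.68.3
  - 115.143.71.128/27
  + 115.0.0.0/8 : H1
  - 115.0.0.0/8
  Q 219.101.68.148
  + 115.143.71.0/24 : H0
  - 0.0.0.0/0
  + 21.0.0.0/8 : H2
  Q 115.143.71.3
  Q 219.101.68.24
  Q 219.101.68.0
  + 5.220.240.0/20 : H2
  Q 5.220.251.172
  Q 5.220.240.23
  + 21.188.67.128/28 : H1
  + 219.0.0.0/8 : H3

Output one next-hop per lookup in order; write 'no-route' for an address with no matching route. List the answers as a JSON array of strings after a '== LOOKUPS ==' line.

Trace:
  add 0.0.0.0/0 -> H2 at depth 0
  add 115.128.0.0/9 -> H1 at depth 9
  add 219.101.68.0/24 -> H0 at depth 24
  lookup 115.128.0.6: bits 011100111 walk d0:H2→d1:-→d2:-→d3:-→d4:-→d5:-→d6:-→d7:-→d8:-→d9:H1 -> H1
  add 0.0.0.0/0 -> H3 at depth 0
  del 115.128.0.0/9 (clear depth 9)
  lookup 219.101.68.0: bits 110110110110010101000100 walk d0:H3→d1:-→d2:-→d3:-→d4:-→d5:-→d6:-→d7:-→d8:-→d9:-→d10:-→d11:-→d12:-→d13:-→d14:-→d15:-→d16:-→d17:-→d18:-→d19:-→d20:-→d21:-→d22:-→d23:-→d24:H0 -> H0
  lookup 219.101.68.147: bits 110110110110010101000100 walk d0:H3→d1:-→d2:-→d3:-→d4:-→d5:-→d6:-→d7:-→d8:-→d9:-→d10:-→d11:-→d12:-→d13:-→d14:-→d15:-→d16:-→d17:-→d18:-→d19:-→d20:-→d21:-→d22:-→d23:-→d24:H0 -> H0
  lookup 219.101.68.2: bits 110110110110010101000100 walk d0:H3→d1:-→d2:-→d3:-→d4:-→d5:-→d6:-→d7:-→d8:-→d9:-→d10:-→d11:-→d12:-→d13:-→d14:-→d15:-→d16:-→d17:-→d18:-→d19:-→d20:-→d21:-→d22:-→d23:-→d24:H0 -> H0
  lookup 219.101.68.99: bits 110110110110010101000100 walk d0:H3→d1:-→d2:-→d3:-→d4:-→d5:-→d6:-→d7:-→d8:-→d9:-→d10:-→d11:-→d12:-→d13:-→d14:-→d15:-→d16:-→d17:-→d18:-→d19:-→d20:-→d21:-→d22:-→d23:-→d24:H0 -> H0
  add 115.143.71.128/27 -> H1 at depth 27
  lookup 219.101.68.3: bits 110110110110010101000100 walk d0:H3→d1:-→d2:-→d3:-→d4:-→d5:-→d6:-→d7:-→d8:-→d9:-→d10:-→d11:-→d12:-→d13:-→d14:-→d15:-→d16:-→d17:-→d18:-→d19:-→d20:-→d21:-→d22:-→d23:-→d24:H0 -> H0
  del 115.143.71.128/27 (clear depth 27)
  add 115.0.0.0/8 -> H1 at depth 8
  del 115.0.0.0/8 (clear depth 8)
  lookup 219.101.68.148: bits 110110110110010101000100 walk d0:H3→d1:-→d2:-→d3:-→d4:-→d5:-→d6:-→d7:-→d8:-→d9:-→d10:-→d11:-→d12:-→d13:-→d14:-→d15:-→d16:-→d17:-→d18:-→d19:-→d20:-→d21:-→d22:-→d23:-→d24:H0 -> H0
  add 115.143.71.0/24 -> H0 at depth 24
  del 0.0.0.0/0 (clear depth 0)
  add 21.0.0.0/8 -> H2 at depth 8
  lookup 115.143.71.3: bits 011100111000111101000111 walk d0:-→d1:-→d2:-→d3:-→d4:-→d5:-→d6:-→d7:-→d8:-→d9:-→d10:-→d11:-→d12:-→d13:-→d14:-→d15:-→d16:-→d17:-→d18:-→d19:-→d20:-→d21:-→d22:-→d23:-→d24:H0 -> H0
  lookup 219.101.68.24: bits 110110110110010101000100 walk d0:-→d1:-→d2:-→d3:-→d4:-→d5:-→d6:-→d7:-→d8:-→d9:-→d10:-→d11:-→d12:-→d13:-→d14:-→d15:-→d16:-→d17:-→d18:-→d19:-→d20:-→d21:-→d22:-→d23:-→d24:H0 -> H0
  lookup 219.101.68.0: bits 110110110110010101000100 walk d0:-→d1:-→d2:-→d3:-→d4:-→d5:-→d6:-→d7:-→d8:-→d9:-→d10:-→d11:-→d12:-→d13:-→d14:-→d15:-→d16:-→d17:-→d18:-→d19:-→d20:-→d21:-→d22:-→d23:-→d24:H0 -> H0
  add 5.220.240.0/20 -> H2 at depth 20
  lookup 5.220.251.172: bits 00000101110111001111 walk d0:-→d1:-→d2:-→d3:-→d4:-→d5:-→d6:-→d7:-→d8:-→d9:-→d10:-→d11:-→d12:-→d13:-→d14:-→d15:-→d16:-→d17:-→d18:-→d19:-→d20:H2 -> H2
  lookup 5.220.240.23: bits 00000101110111001111 walk d0:-→d1:-→d2:-→d3:-→d4:-→d5:-→d6:-→d7:-→d8:-→d9:-→d10:-→d11:-→d12:-→d13:-→d14:-→d15:-→d16:-→d17:-→d18:-→d19:-→d20:H2 -> H2
  add 21.188.67.128/28 -> H1 at depth 28
  add 219.0.0.0/8 -> H3 at depth 8

== LOOKUPS ==
["H1","H0","H0","H0","H0","H0","H0","H0","H0","H0","H2","H2"]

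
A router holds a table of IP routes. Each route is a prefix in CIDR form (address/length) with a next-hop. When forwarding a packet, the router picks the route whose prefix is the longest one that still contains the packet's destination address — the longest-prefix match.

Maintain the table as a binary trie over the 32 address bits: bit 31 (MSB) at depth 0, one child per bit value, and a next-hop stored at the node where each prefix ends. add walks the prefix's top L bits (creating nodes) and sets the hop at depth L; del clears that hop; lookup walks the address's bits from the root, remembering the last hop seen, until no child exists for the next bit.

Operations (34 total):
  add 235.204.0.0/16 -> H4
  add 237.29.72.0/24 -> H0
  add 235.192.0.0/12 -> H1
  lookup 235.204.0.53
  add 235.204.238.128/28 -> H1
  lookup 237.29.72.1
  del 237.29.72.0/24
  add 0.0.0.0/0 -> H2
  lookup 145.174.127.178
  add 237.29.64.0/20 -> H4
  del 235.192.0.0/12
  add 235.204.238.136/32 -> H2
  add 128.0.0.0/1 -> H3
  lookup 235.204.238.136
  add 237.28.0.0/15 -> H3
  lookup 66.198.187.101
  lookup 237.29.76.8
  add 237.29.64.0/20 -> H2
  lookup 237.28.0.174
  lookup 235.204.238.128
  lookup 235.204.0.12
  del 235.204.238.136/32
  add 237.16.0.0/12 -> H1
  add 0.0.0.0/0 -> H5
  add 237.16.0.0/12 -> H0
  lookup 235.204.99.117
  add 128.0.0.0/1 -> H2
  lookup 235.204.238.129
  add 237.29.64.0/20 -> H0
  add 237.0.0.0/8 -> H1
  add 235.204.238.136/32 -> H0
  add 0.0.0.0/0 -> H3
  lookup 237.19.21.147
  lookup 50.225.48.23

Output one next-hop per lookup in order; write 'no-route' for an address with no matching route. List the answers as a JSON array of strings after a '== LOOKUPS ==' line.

Trace:
  add 235.204.0.0/16 -> H4 at depth 16
  add 237.29.72.0/24 -> H0 at depth 24
  add 235.192.0.0/12 -> H1 at depth 12
  ? 235.204.0.53  path d0:-→d1:-→d2:-→d3:-→d4:-→d5:-→d6:-→d7:-→d8:-→d9:-→d10:-→d11:-→d12:H1→d13:-→d14:-→d15:-→d16:H4  best=H4
  add 235.204.238.128/28 -> H1 at depth 28
  ? 237.29.72.1  path d0:-→d1:-→d2:-→d3:-→d4:-→d5:-→d6:-→d7:-→d8:-→d9:-→d10:-→d11:-→d12:-→d13:-→d14:-→d15:-→d16:-→d17:-→d18:-→d19:-→d20:-→d21:-→d22:-→d23:-→d24:H0  best=H0
  - 237.29.72.0/24 clear@24
  add 0.0.0.0/0 -> H2 at depth 0
  ? 145.174.127.178  path d0:H2→d1:-  best=H2
  add 237.29.64.0/20 -> H4 at depth 20
  - 235.192.0.0/12 clear@12
  add 235.204.238.136/32 -> H2 at depth 32
  add 128.0.0.0/1 -> H3 at depth 1
  ? 235.204.238.136  path d0:H2→d1:H3→d2:-→d3:-→d4:-→d5:-→d6:-→d7:-→d8:-→d9:-→d10:-→d11:-→d12:-→d13:-→d14:-→d15:-→d16:H4→d17:-→d18:-→d19:-→d20:-→d21:-→d22:-→d23:-→d24:-→d25:-→d26:-→d27:-→d28:H1→d29:-→d30:-→d31:-→d32:H2  best=H2
  add 237.28.0.0/15 -> H3 at depth 15
  ? 66.198.187.101  path d0:H2  best=H2
  ? 237.29.76.8  path d0:H2→d1:H3→d2:-→d3:-→d4:-→d5:-→d6:-→d7:-→d8:-→d9:-→d10:-→d11:-→d12:-→d13:-→d14:-→d15:H3→d16:-→d17:-→d18:-→d19:-→d20:H4→d21:-  best=H4
  add 237.29.64.0/20 -> H2 at depth 20
  ? 237.28.0.174  path d0:H2→d1:H3→d2:-→d3:-→d4:-→d5:-→d6:-→d7:-→d8:-→d9:-→d10:-→d11:-→d12:-→d13:-→d14:-→d15:H3  best=H3
  ? 235.204.238.128  path d0:H2→d1:H3→d2:-→d3:-→d4:-→d5:-→d6:-→d7:-→d8:-→d9:-→d10:-→d11:-→d12:-→d13:-→d14:-→d15:-→d16:H4→d17:-→d18:-→d19:-→d20:-→d21:-→d22:-→d23:-→d24:-→d25:-→d26:-→d27:-→d28:H1  best=H1
  ? 235.204.0.12  path d0:H2→d1:H3→d2:-→d3:-→d4:-→d5:-→d6:-→d7:-→d8:-→d9:-→d10:-→d11:-→d12:-→d13:-→d14:-→d15:-→d16:H4  best=H4
  - 235.204.238.136/32 clear@32
  add 237.16.0.0/12 -> H1 at depth 12
  add 0.0.0.0/0 -> H5 at depth 0
  add 237.16.0.0/12 -> H0 at depth 12
  ? 235.204.99.117  path d0:H5→d1:H3→d2:-→d3:-→d4:-→d5:-→d6:-→d7:-→d8:-→d9:-→d10:-→d11:-→d12:-→d13:-→d14:-→d15:-→d16:H4  best=H4
  add 128.0.0.0/1 -> H2 at depth 1
  ? 235.204.238.129  path d0:H5→d1:H2→d2:-→d3:-→d4:-→d5:-→d6:-→d7:-→d8:-→d9:-→d10:-→d11:-→d12:-→d13:-→d14:-→d15:-→d16:H4→d17:-→d18:-→d19:-→d20:-→d21:-→d22:-→d23:-→d24:-→d25:-→d26:-→d27:-→d28:H1  best=H1
  add 237.29.64.0/20 -> H0 at depth 20
  add 237.0.0.0/8 -> H1 at depth 8
  add 235.204.238.136/32 -> H0 at depth 32
  add 0.0.0.0/0 -> H3 at depth 0
  ? 237.19.21.147  path d0:H3→d1:H2→d2:-→d3:-→d4:-→d5:-→d6:-→d7:-→d8:H1→d9:-→d10:-→d11:-→d12:H0  best=H0
  ? 50.225.48.23  path d0:H3  best=H3

== LOOKUPS ==
["H4","H0","H2","H2","H2","H4","H3","H1","H4","H4","H1","H0","H3"]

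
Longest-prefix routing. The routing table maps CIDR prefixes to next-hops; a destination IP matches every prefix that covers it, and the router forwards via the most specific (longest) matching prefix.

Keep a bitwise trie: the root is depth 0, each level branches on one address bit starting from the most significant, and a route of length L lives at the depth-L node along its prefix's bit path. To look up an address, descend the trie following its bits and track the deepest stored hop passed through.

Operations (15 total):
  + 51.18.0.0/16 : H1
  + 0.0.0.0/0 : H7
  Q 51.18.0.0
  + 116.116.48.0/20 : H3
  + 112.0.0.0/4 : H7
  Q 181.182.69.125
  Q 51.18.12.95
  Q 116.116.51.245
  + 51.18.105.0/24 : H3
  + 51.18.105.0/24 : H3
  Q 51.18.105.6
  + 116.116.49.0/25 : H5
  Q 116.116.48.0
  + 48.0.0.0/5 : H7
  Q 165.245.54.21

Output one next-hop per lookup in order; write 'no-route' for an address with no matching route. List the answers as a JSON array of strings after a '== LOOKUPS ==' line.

Trace:
  + 51.18.0.0/16 (H1) depth=16
  + 0.0.0.0/0 (H7) depth=0
  ? 51.18.0.0  path d0:H7→d1:-→d2:-→d3:-→d4:-→d5:-→d6:-→d7:-→d8:-→d9:-→d10:-→d11:-→d12:-→d13:-→d14:-→d15:-→d16:H1  best=H1
  + 116.116.48.0/20 (H3) depth=20
  + 112.0.0.0/4 (H7) depth=4
  ? 181.182.69.125  path d0:H7  best=H7
  ? 51.18.12.95  path d0:H7→d1:-→d2:-→d3:-→d4:-→d5:-→d6:-→d7:-→d8:-→d9:-→d10:-→d11:-→d12:-→d13:-→d14:-→d15:-→d16:H1  best=H1
  ? 116.116.51.245  path d0:H7→d1:-→d2:-→d3:-→d4:H7→d5:-→d6:-→d7:-→d8:-→d9:-→d10:-→d11:-→d12:-→d13:-→d14:-→d15:-→d16:-→d17:-→d18:-→d19:-→d20:H3  best=H3
  + 51.18.105.0/24 (H3) depth=24
  + 51.18.105.0/24 (H3) depth=24
  ? 51.18.105.6  path d0:H7→d1:-→d2:-→d3:-→d4:-→d5:-→d6:-→d7:-→d8:-→d9:-→d10:-→d11:-→d12:-→d13:-→d14:-→d15:-→d16:H1→d17:-→d18:-→d19:-→d20:-→d21:-→d22:-→d23:-→d24:H3  best=H3
  + 116.116.49.0/25 (H5) depth=25
  ? 116.116.48.0  path d0:H7→d1:-→d2:-→d3:-→d4:H7→d5:-→d6:-→d7:-→d8:-→d9:-→d10:-→d11:-→d12:-→d13:-→d14:-→d15:-→d16:-→d17:-→d18:-→d19:-→d20:H3→d21:-→d22:-→d23:-  best=H3
  + 48.0.0.0/5 (H7) depth=5
  ? 165.245.54.21  path d0:H7  best=H7

== LOOKUPS ==
["H1","H7","H1","H3","H3","H3","H7"]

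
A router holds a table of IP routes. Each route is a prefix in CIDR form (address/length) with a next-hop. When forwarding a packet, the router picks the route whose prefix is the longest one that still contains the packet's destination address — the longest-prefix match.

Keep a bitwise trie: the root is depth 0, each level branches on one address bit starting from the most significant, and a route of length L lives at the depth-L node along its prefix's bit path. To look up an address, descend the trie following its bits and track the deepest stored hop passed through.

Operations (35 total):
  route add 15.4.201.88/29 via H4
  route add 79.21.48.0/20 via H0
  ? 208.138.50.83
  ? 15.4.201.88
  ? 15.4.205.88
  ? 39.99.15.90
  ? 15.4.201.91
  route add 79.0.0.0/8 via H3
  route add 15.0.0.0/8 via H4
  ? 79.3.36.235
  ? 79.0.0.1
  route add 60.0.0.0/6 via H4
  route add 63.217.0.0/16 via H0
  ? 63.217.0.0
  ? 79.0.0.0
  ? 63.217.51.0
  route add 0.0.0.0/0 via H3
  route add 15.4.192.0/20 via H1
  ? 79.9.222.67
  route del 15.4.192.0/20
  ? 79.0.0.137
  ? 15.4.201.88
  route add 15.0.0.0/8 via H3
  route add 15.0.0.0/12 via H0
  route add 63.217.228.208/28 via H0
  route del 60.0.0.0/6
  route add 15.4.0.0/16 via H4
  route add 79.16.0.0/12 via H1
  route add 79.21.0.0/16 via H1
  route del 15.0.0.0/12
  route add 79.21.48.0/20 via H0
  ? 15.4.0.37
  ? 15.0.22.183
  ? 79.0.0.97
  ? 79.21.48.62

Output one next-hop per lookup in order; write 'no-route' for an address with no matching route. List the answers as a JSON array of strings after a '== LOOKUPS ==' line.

Process each operation:
  + 15.4.201.88/29 (H4) depth=29
  + 79.21.48.0/20 (H0) depth=20
  ? 208.138.50.83  path d0:-  best=no-route
  ? 15.4.201.88  path d0:-→d1:-→d2:-→d3:-→d4:-→d5:-→d6:-→d7:-→d8:-→d9:-→d10:-→d11:-→d12:-→d13:-→d14:-→d15:-→d16:-→d17:-→d18:-→d19:-→d20:-→d21:-→d22:-→d23:-→d24:-→d25:-→d26:-→d27:-→d28:-→d29:H4  best=H4
  ? 15.4.205.88  path d0:-→d1:-→d2:-→d3:-→d4:-→d5:-→d6:-→d7:-→d8:-→d9:-→d10:-→d11:-→d12:-→d13:-→d14:-→d15:-→d16:-→d17:-→d18:-→d19:-→d20:-→d21:-  best=no-route
  ? 39.99.15.90  path d0:-→d1:-→d2:-  best=no-route
  ? 15.4.201.91  path d0:-→d1:-→d2:-→d3:-→d4:-→d5:-→d6:-→d7:-→d8:-→d9:-→d10:-→d11:-→d12:-→d13:-→d14:-→d15:-→d16:-→d17:-→d18:-→d19:-→d20:-→d21:-→d22:-→d23:-→d24:-→d25:-→d26:-→d27:-→d28:-→d29:H4  best=H4
  + 79.0.0.0/8 (H3) depth=8
  + 15.0.0.0/8 (H4) depth=8
  ? 79.3.36.235  path d0:-→d1:-→d2:-→d3:-→d4:-→d5:-→d6:-→d7:-→d8:H3→d9:-→d10:-→d11:-  best=H3
  ? 79.0.0.1  path d0:-→d1:-→d2:-→d3:-→d4:-→d5:-→d6:-→d7:-→d8:H3→d9:-→d10:-→d11:-  best=H3
  + 60.0.0.0/6 (H4) depth=6
  + 63.217.0.0/16 (H0) depth=16
  ? 63.217.0.0  path d0:-→d1:-→d2:-→d3:-→d4:-→d5:-→d6:H4→d7:-→d8:-→d9:-→d10:-→d11:-→d12:-→d13:-→d14:-→d15:-→d16:H0  best=H0
  ? 79.0.0.0  path d0:-→d1:-→d2:-→d3:-→d4:-→d5:-→d6:-→d7:-→d8:H3→d9:-→d10:-→d11:-  best=H3
  ? 63.217.51.0  path d0:-→d1:-→d2:-→d3:-→d4:-→d5:-→d6:H4→d7:-→d8:-→d9:-→d10:-→d11:-→d12:-→d13:-→d14:-→d15:-→d16:H0  best=H0
  + 0.0.0.0/0 (H3) depth=0
  + 15.4.192.0/20 (H1) depth=20
  ? 79.9.222.67  path d0:H3→d1:-→d2:-→d3:-→d4:-→d5:-→d6:-→d7:-→d8:H3→d9:-→d10:-→d11:-  best=H3
  del 15.4.192.0/20 (clear depth 20)
  ? 79.0.0.137  path d0:H3→d1:-→d2:-→d3:-→d4:-→d5:-→d6:-→d7:-→d8:H3→d9:-→d10:-→d11:-  best=H3
  ? 15.4.201.88  path d0:H3→d1:-→d2:-→d3:-→d4:-→d5:-→d6:-→d7:-→d8:H4→d9:-→d10:-→d11:-→d12:-→d13:-→d14:-→d15:-→d16:-→d17:-→d18:-→d19:-→d20:-→d21:-→d22:-→d23:-→d24:-→d25:-→d26:-→d27:-→d28:-→d29:H4  best=H4
  + 15.0.0.0/8 (H3) depth=8
  + 15.0.0.0/12 (H0) depth=12
  + 63.217.228.208/28 (H0) depth=28
  del 60.0.0.0/6 (clear depth 6)
  + 15.4.0.0/16 (H4) depth=16
  + 79.16.0.0/12 (H1) depth=12
  + 79.21.0.0/16 (H1) depth=16
  del 15.0.0.0/12 (clear depth 12)
  + 79.21.48.0/20 (H0) depth=20
  ? 15.4.0.37  path d0:H3→d1:-→d2:-→d3:-→d4:-→d5:-→d6:-→d7:-→d8:H3→d9:-→d10:-→d11:-→d12:-→d13:-→d14:-→d15:-→d16:H4  best=H4
  ? 15.0.22.183  path d0:H3→d1:-→d2:-→d3:-→d4:-→d5:-→d6:-→d7:-→d8:H3→d9:-→d10:-→d11:-→d12:-→d13:-  best=H3
  ? 79.0.0.97  path d0:H3→d1:-→d2:-→d3:-→d4:-→d5:-→d6:-→d7:-→d8:H3→d9:-→d10:-→d11:-  best=H3
  ? 79.21.48.62  path d0:H3→d1:-→d2:-→d3:-→d4:-→d5:-→d6:-→d7:-→d8:H3→d9:-→d10:-→d11:-→d12:H1→d13:-→d14:-→d15:-→d16:H1→d17:-→d18:-→d19:-→d20:H0  best=H0

== LOOKUPS ==
["no-route","H4","no-route","no-route","H4","H3","H3","H0","H3","H0","H3","H3","H4","H4","H3","H3","H0"]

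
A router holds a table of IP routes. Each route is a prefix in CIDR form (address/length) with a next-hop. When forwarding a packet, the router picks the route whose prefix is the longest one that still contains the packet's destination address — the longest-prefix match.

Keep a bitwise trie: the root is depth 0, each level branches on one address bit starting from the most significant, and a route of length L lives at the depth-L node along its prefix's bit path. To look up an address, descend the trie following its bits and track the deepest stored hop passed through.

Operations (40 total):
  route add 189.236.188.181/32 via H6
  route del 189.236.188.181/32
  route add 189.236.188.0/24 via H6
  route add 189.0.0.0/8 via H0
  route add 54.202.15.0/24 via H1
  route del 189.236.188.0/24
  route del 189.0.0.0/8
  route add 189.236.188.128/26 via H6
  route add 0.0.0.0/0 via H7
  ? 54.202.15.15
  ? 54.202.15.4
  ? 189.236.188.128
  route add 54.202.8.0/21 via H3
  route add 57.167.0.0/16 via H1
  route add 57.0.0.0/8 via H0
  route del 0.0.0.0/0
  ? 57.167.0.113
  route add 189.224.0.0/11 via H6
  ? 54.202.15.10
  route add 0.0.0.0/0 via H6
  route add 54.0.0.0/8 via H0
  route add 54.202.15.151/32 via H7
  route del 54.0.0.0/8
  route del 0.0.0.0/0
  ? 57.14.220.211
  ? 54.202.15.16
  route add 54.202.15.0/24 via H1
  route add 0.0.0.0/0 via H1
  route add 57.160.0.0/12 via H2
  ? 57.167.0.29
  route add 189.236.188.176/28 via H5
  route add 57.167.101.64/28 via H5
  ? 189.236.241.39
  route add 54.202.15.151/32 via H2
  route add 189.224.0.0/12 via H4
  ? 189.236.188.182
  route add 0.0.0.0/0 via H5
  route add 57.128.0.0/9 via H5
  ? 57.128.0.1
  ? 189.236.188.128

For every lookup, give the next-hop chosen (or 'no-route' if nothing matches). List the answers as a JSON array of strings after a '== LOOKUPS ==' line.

Apply in order:
  add 189.236.188.181/32 -> H6 at depth 32
  - 189.236.188.181/32 clear@32
  add 189.236.188.0/24 -> H6 at depth 24
  add 189.0.0.0/8 -> H0 at depth 8
  add 54.202.15.0/24 -> H1 at depth 24
  - 189.236.188.0/24 clear@24
  - 189.0.0.0/8 clear@8
  add 189.236.188.128/26 -> H6 at depth 26
  add 0.0.0.0/0 -> H7 at depth 0
  lookup 54.202.15.15: bits 001101101100101000001111 walk d0:H7→d1:-→d2:-→d3:-→d4:-→d5:-→d6:-→d7:-→d8:-→d9:-→d10:-→d11:-→d12:-→d13:-→d14:-→d15:-→d16:-→d17:-→d18:-→d19:-→d20:-→d21:-→d22:-→d23:-→d24:H1 -> H1
  lookup 54.202.15.4: bits 001101101100101000001111 walk d0:H7→d1:-→d2:-→d3:-→d4:-→d5:-→d6:-→d7:-→d8:-→d9:-→d10:-→d11:-→d12:-→d13:-→d14:-→d15:-→d16:-→d17:-→d18:-→d19:-→d20:-→d21:-→d22:-→d23:-→d24:H1 -> H1
  lookup 189.236.188.128: bits 10111101111011001011110010 walk d0:H7→d1:-→d2:-→d3:-→d4:-→d5:-→d6:-→d7:-→d8:-→d9:-→d10:-→d11:-→d12:-→d13:-→d14:-→d15:-→d16:-→d17:-→d18:-→d19:-→d20:-→d21:-→d22:-→d23:-→d24:-→d25:-→d26:H6 -> H6
  add 54.202.8.0/21 -> H3 at depth 21
  add 57.167.0.0/16 -> H1 at depth 16
  add 57.0.0.0/8 -> H0 at depth 8
  - 0.0.0.0/0 clear@0
  lookup 57.167.0.113: bits 0011100110100111 walk d0:-→d1:-→d2:-→d3:-→d4:-→d5:-→d6:-→d7:-→d8:H0→d9:-→d10:-→d11:-→d12:-→d13:-→d14:-→d15:-→d16:H1 -> H1
  add 189.224.0.0/11 -> H6 at depth 11
  lookup 54.202.15.10: bits 001101101100101000001111 walk d0:-→d1:-→d2:-→d3:-→d4:-→d5:-→d6:-→d7:-→d8:-→d9:-→d10:-→d11:-→d12:-→d13:-→d14:-→d15:-→d16:-→d17:-→d18:-→d19:-→d20:-→d21:H3→d22:-→d23:-→d24:H1 -> H1
  add 0.0.0.0/0 -> H6 at depth 0
  add 54.0.0.0/8 -> H0 at depth 8
  add 54.202.15.151/32 -> H7 at depth 32
  - 54.0.0.0/8 clear@8
  - 0.0.0.0/0 clear@0
  lookup 57.14.220.211: bits 00111001 walk d0:-→d1:-→d2:-→d3:-→d4:-→d5:-→d6:-→d7:-→d8:H0 -> H0
  lookup 54.202.15.16: bits 001101101100101000001111 walk d0:-→d1:-→d2:-→d3:-→d4:-→d5:-→d6:-→d7:-→d8:-→d9:-→d10:-→d11:-→d12:-→d13:-→d14:-→d15:-→d16:-→d17:-→d18:-→d19:-→d20:-→d21:H3→d22:-→d23:-→d24:H1 -> H1
  add 54.202.15.0/24 -> H1 at depth 24
  add 0.0.0.0/0 -> H1 at depth 0
  add 57.160.0.0/12 -> H2 at depth 12
  lookup 57.167.0.29: bits 0011100110100111 walk d0:H1→d1:-→d2:-→d3:-→d4:-→d5:-→d6:-→d7:-→d8:H0→d9:-→d10:-→d11:-→d12:H2→d13:-→d14:-→d15:-→d16:H1 -> H1
  add 189.236.188.176/28 -> H5 at depth 28
  add 57.167.101.64/28 -> H5 at depth 28
  lookup 189.236.241.39: bits 10111101111011001 walk d0:H1→d1:-→d2:-→d3:-→d4:-→d5:-→d6:-→d7:-→d8:-→d9:-→d10:-→d11:H6→d12:-→d13:-→d14:-→d15:-→d16:-→d17:- -> H6
  add 54.202.15.151/32 -> H2 at depth 32
  add 189.224.0.0/12 -> H4 at depth 12
  lookup 189.236.188.182: bits 101111011110110010111100101101 walk d0:H1→d1:-→d2:-→d3:-→d4:-→d5:-→d6:-→d7:-→d8:-→d9:-→d10:-→d11:H6→d12:H4→d13:-→d14:-→d15:-→d16:-→d17:-→d18:-→d19:-→d20:-→d21:-→d22:-→d23:-→d24:-→d25:-→d26:H6→d27:-→d28:H5→d29:-→d30:- -> H5
  add 0.0.0.0/0 -> H5 at depth 0
  add 57.128.0.0/9 -> H5 at depth 9
  lookup 57.128.0.1: bits 0011100110 walk d0:H5→d1:-→d2:-→d3:-→d4:-→d5:-→d6:-→d7:-→d8:H0→d9:H5→d10:- -> H5
  lookup 189.236.188.128: bits 10111101111011001011110010 walk d0:H5→d1:-→d2:-→d3:-→d4:-→d5:-→d6:-→d7:-→d8:-→d9:-→d10:-→d11:H6→d12:H4→d13:-→d14:-→d15:-→d16:-→d17:-→d18:-→d19:-→d20:-→d21:-→d22:-→d23:-→d24:-→d25:-→d26:H6 -> H6

== LOOKUPS ==
["H1","H1","H6","H1","H1","H0","H1","H1","H6","H5","H5","H6"]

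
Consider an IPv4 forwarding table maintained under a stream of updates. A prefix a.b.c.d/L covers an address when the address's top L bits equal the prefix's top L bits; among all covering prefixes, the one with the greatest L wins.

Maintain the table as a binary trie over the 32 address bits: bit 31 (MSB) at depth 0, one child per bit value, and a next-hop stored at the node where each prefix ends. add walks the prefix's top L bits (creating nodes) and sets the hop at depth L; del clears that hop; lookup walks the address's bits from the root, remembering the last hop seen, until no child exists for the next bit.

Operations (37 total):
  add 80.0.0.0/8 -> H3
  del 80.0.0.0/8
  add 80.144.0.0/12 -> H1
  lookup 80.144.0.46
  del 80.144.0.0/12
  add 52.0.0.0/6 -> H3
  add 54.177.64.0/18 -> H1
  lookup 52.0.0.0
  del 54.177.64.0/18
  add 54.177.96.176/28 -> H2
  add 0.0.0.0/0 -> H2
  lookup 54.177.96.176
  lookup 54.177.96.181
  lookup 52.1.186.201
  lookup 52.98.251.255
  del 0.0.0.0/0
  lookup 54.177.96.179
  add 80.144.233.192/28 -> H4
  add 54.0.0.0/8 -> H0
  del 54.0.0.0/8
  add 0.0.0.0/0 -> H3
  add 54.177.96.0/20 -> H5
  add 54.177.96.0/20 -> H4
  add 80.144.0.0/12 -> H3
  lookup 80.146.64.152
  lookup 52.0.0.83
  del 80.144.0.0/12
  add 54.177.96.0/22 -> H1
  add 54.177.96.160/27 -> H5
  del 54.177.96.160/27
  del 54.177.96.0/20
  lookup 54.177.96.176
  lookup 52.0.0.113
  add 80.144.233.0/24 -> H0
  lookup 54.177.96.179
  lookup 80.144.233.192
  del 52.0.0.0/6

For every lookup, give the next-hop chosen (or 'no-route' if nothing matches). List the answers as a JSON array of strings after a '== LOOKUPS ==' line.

Process each operation:
  add 80.0.0.0/8 -> H3 at depth 8
  del 80.0.0.0/8 (clear depth 8)
  add 80.144.0.0/12 -> H1 at depth 12
  Q 80.144.0.46: descend 010100001001 ; hops seen [H1] ; pick H1
  del 80.144.0.0/12 (clear depth 12)
  add 52.0.0.0/6 -> H3 at depth 6
  add 54.177.64.0/18 -> H1 at depth 18
  Q 52.0.0.0: descend 001101 ; hops seen [H3] ; pick H3
  del 54.177.64.0/18 (clear depth 18)
  add 54.177.96.176/28 -> H2 at depth 28
  add 0.0.0.0/0 -> H2 at depth 0
  Q 54.177.96.176: descend 0011011010110001011000001011 ; hops seen [H2,H3,H2] ; pick H2
  Q 54.177.96.181: descend 0011011010110001011000001011 ; hops seen [H2,H3,H2] ; pick H2
  Q 52.1.186.201: descend 001101 ; hops seen [H2,H3] ; pick H3
  Q 52.98.251.255: descend 001101 ; hops seen [H2,H3] ; pick H3
  del 0.0.0.0/0 (clear depth 0)
  Q 54.177.96.179: descend 0011011010110001011000001011 ; hops seen [H3,H2] ; pick H2
  add 80.144.233.192/28 -> H4 at depth 28
  add 54.0.0.0/8 -> H0 at depth 8
  del 54.0.0.0/8 (clear depth 8)
  add 0.0.0.0/0 -> H3 at depth 0
  add 54.177.96.0/20 -> H5 at depth 20
  add 54.177.96.0/20 -> H4 at depth 20
  add 80.144.0.0/12 -> H3 at depth 12
  Q 80.146.64.152: descend 01010000100100 ; hops seen [H3,H3] ; pick H3
  Q 52.0.0.83: descend 001101 ; hops seen [H3,H3] ; pick H3
  del 80.144.0.0/12 (clear depth 12)
  add 54.177.96.0/22 -> H1 at depth 22
  add 54.177.96.160/27 -> H5 at depth 27
  del 54.177.96.160/27 (clear depth 27)
  del 54.177.96.0/20 (clear depth 20)
  Q 54.177.96.176: descend 0011011010110001011000001011 ; hops seen [H3,H3,H1,H2] ; pick H2
  Q 52.0.0.113: descend 001101 ; hops seen [H3,H3] ; pick H3
  add 80.144.233.0/24 -> H0 at depth 24
  Q 54.177.96.179: descend 0011011010110001011000001011 ; hops seen [H3,H3,H1,H2] ; pick H2
  Q 80.144.233.192: descend 0101000010010000111010011100 ; hops seen [H3,H0,H4] ; pick H4
  del 52.0.0.0/6 (clear depth 6)

== LOOKUPS ==
["H1","H3","H2","H2","H3","H3","H2","H3","H3","H2","H3","H2","H4"]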